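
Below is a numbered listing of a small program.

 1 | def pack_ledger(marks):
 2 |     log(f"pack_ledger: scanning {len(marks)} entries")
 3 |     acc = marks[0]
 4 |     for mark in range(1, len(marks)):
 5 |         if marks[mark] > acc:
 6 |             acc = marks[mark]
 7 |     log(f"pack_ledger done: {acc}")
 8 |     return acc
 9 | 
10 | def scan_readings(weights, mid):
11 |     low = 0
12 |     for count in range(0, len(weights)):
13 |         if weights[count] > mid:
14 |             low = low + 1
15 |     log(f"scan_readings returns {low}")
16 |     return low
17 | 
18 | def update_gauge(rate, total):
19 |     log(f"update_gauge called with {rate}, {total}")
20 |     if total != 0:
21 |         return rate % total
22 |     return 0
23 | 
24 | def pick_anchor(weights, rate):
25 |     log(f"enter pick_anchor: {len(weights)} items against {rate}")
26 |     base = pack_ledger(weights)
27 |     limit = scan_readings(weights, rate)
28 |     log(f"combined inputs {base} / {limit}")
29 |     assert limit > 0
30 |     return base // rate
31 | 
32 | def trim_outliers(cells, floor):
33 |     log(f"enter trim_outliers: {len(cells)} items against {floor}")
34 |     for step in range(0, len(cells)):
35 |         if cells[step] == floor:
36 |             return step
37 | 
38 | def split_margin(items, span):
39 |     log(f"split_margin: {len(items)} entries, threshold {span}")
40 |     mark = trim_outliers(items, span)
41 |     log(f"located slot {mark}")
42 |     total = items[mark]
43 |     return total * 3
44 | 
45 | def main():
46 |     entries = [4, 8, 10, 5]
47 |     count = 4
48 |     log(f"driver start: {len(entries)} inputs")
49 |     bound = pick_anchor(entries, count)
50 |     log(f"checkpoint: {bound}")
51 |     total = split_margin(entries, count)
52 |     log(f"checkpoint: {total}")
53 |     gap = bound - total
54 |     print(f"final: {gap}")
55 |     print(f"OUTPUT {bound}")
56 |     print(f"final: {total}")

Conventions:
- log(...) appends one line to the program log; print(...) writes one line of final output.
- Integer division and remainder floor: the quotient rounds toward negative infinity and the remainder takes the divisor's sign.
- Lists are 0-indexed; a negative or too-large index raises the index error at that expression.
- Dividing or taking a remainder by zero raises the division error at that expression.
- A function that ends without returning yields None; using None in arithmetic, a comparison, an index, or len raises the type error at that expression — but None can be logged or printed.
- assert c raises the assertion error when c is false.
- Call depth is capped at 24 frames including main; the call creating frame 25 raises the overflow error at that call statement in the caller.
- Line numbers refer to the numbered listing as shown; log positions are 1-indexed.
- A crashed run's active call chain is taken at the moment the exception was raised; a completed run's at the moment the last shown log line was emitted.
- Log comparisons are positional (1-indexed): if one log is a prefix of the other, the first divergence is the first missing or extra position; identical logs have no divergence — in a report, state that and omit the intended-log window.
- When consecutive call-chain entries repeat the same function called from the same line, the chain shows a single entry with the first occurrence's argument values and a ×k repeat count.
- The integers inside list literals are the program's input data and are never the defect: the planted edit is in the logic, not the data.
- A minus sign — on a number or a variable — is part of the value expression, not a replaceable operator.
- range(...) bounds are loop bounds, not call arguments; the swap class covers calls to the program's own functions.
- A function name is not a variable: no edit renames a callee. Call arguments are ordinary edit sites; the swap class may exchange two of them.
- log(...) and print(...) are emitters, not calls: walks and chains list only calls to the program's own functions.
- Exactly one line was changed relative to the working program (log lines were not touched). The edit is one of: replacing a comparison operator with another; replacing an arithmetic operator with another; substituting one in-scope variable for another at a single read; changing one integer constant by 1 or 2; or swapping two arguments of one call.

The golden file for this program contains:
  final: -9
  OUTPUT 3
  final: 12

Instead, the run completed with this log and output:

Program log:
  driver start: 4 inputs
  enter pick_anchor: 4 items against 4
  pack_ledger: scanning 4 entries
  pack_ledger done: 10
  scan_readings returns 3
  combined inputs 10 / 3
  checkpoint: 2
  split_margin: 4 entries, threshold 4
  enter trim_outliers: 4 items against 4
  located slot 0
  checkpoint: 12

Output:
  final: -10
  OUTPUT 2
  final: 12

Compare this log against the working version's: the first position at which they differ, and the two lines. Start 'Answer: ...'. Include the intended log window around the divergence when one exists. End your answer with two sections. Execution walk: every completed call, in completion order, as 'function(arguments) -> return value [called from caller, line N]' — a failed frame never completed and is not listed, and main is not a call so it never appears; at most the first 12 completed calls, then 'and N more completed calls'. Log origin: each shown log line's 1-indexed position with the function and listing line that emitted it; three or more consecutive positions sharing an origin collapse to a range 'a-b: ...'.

Answer: position 7 — the shown line 'checkpoint: 2' should read 'checkpoint: 3'.
Intended log window:
  5: scan_readings returns 3
  6: combined inputs 10 / 3
  7: checkpoint: 3
  8: split_margin: 4 entries, threshold 4
Execution walk:
  pack_ledger([4, 8, 10, 5]) -> 10  [called from pick_anchor, line 26]
  scan_readings([4, 8, 10, 5], 4) -> 3  [called from pick_anchor, line 27]
  pick_anchor([4, 8, 10, 5], 4) -> 2  [called from main, line 49]
  trim_outliers([4, 8, 10, 5], 4) -> 0  [called from split_margin, line 40]
  split_margin([4, 8, 10, 5], 4) -> 12  [called from main, line 51]
Log origin:
  1: emitted by main (line 48)
  2: emitted by pick_anchor (line 25)
  3: emitted by pack_ledger (line 2)
  4: emitted by pack_ledger (line 7)
  5: emitted by scan_readings (line 15)
  6: emitted by pick_anchor (line 28)
  7: emitted by main (line 50)
  8: emitted by split_margin (line 39)
  9: emitted by trim_outliers (line 33)
  10: emitted by split_margin (line 41)
  11: emitted by main (line 52)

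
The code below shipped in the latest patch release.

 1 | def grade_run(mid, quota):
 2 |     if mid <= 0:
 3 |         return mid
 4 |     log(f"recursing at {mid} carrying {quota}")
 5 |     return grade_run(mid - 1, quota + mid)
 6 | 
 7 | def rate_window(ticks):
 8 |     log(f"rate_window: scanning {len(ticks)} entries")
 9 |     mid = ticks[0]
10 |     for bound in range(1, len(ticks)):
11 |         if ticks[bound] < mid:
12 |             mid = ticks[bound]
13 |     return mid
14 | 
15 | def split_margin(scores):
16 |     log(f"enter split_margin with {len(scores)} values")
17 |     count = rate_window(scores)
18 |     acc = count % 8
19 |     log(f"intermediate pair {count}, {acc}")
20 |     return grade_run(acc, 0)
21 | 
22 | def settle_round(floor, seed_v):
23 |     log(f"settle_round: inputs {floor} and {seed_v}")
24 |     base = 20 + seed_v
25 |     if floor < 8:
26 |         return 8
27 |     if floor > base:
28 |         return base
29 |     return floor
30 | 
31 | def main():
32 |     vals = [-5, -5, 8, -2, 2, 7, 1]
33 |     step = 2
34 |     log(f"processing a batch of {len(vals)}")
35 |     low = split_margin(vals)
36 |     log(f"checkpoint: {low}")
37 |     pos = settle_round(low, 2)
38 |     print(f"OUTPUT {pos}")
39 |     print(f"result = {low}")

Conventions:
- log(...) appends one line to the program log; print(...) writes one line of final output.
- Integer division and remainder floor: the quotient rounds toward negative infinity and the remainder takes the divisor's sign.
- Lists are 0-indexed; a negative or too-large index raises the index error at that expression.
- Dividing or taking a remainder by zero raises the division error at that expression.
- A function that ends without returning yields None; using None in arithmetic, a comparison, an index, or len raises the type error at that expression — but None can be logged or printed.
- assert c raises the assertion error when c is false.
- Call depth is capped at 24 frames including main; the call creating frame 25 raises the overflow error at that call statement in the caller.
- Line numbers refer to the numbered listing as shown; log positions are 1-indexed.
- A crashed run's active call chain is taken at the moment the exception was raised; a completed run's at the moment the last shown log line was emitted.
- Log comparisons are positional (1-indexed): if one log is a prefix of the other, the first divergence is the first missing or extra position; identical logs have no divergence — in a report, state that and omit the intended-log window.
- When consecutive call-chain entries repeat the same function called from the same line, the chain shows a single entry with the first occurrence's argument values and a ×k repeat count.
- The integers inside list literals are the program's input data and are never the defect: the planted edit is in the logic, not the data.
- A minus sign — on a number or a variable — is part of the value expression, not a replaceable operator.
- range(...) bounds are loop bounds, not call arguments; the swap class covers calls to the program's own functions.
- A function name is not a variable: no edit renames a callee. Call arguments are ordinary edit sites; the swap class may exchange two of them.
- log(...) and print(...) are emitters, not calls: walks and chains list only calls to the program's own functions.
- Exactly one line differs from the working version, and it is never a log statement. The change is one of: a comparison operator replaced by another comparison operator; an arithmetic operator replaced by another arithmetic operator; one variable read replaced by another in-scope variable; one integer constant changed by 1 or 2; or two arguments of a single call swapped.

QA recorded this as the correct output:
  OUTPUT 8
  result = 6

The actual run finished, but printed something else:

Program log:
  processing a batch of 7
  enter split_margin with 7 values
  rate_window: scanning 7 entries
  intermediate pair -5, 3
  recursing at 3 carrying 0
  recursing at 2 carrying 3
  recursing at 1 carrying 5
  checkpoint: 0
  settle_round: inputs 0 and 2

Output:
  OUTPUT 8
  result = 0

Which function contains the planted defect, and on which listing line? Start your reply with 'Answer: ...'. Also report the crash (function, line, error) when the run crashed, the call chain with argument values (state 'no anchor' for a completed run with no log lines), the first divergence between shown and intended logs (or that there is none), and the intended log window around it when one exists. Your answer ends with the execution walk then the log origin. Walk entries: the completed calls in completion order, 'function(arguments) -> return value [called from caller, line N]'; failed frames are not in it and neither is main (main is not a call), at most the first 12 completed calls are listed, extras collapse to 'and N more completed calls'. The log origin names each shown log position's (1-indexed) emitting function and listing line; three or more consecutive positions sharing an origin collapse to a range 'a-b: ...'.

Answer: the defect is in grade_run at line 3.
Core observation: Position 8 is the first bad log line: 'checkpoint: 0' should read 'checkpoint: 6'.
Call chain: main -> settle_round(0, 2) (called at line 37).
First divergence: position 8 — shown 'checkpoint: 0', intended 'checkpoint: 6'.
Intended log window:
  6: recursing at 2 carrying 3
  7: recursing at 1 carrying 5
  8: checkpoint: 6
  9: settle_round: inputs 6 and 2
Execution walk:
  rate_window([-5, -5, 8, -2, 2, 7, 1]) -> -5  [called from split_margin, line 17]
  grade_run(0, 6) -> 0  [called from grade_run, line 5]
  grade_run(1, 5) -> 0  [called from grade_run, line 5]
  grade_run(2, 3) -> 0  [called from grade_run, line 5]
  grade_run(3, 0) -> 0  [called from split_margin, line 20]
  split_margin([-5, -5, 8, -2, 2, 7, 1]) -> 0  [called from main, line 35]
  settle_round(0, 2) -> 8  [called from main, line 37]
Log origin:
  1: logged in main at line 34
  2: logged in split_margin at line 16
  3: logged in rate_window at line 8
  4: logged in split_margin at line 19
  5-7: logged in grade_run at line 4
  8: logged in main at line 36
  9: logged in settle_round at line 23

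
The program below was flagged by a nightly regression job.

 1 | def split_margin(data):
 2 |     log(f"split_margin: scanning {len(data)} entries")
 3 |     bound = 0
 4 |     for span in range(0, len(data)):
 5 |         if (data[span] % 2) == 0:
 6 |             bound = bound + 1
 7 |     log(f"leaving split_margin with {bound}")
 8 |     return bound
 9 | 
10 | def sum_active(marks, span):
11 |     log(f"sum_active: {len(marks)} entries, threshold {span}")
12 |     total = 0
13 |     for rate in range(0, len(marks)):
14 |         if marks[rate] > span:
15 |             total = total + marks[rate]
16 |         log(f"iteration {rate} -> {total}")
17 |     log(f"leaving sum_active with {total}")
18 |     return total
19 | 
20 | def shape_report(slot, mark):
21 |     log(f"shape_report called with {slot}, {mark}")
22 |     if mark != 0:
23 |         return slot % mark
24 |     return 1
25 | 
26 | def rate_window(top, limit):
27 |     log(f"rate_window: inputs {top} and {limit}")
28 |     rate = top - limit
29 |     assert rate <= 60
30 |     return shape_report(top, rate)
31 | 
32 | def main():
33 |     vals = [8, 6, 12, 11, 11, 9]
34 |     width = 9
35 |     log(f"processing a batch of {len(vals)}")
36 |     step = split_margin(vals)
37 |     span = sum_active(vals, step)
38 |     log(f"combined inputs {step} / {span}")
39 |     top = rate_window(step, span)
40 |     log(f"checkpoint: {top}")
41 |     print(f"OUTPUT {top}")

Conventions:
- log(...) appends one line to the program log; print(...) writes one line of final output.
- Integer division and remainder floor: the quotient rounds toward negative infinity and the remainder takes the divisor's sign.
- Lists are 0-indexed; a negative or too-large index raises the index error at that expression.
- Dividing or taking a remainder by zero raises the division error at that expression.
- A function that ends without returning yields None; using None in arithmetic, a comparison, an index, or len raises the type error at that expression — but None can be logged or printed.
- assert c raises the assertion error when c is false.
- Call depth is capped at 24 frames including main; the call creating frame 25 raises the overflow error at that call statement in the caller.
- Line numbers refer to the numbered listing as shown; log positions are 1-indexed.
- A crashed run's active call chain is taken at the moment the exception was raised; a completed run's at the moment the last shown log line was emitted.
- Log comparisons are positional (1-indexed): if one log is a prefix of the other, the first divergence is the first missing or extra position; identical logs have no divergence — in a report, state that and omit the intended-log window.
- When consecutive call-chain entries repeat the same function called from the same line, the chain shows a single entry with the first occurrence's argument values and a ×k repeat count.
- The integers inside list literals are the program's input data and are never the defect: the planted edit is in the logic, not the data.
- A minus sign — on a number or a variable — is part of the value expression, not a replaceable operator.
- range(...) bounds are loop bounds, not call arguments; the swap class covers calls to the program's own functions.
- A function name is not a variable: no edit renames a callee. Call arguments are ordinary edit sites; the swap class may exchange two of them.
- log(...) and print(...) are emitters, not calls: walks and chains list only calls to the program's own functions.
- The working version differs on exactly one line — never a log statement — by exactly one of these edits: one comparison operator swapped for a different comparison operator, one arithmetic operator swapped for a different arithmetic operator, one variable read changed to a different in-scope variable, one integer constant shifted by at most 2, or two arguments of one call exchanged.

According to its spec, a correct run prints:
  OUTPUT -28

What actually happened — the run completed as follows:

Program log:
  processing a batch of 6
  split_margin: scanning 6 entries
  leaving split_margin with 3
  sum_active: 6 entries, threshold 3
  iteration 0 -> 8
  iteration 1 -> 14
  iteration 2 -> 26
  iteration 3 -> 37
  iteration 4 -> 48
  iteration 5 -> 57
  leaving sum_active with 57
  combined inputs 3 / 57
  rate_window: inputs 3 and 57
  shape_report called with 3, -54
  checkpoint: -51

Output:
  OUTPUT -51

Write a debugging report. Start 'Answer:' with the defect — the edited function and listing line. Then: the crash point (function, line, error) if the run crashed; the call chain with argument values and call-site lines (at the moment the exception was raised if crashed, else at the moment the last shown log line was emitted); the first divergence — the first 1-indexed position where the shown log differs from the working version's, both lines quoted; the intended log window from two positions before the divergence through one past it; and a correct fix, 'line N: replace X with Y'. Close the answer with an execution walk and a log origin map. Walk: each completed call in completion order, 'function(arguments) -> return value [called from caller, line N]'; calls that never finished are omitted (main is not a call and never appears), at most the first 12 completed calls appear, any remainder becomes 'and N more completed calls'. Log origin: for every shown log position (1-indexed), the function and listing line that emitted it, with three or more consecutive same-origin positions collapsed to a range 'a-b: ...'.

Answer: the defect is in main at line 37.
Key fact: At log position 4 the runs split — shown 'sum_active: 6 entries, threshold 3', but the working version logs 'sum_active: 6 entries, threshold 9'.
Call chain: main.
First divergence: position 4 — the shown line 'sum_active: 6 entries, threshold 3' should read 'sum_active: 6 entries, threshold 9'.
Intended log window:
  2: split_margin: scanning 6 entries
  3: leaving split_margin with 3
  4: sum_active: 6 entries, threshold 9
  5: iteration 0 -> 0
Execution walk:
  split_margin([8, 6, 12, 11, 11, 9]) -> 3  [called from main, line 36]
  sum_active([8, 6, 12, 11, 11, 9], 3) -> 57  [called from main, line 37]
  shape_report(3, -54) -> -51  [called from rate_window, line 30]
  rate_window(3, 57) -> -51  [called from main, line 39]
Log origins:
  1 — main, line 35
  2 — split_margin, line 2
  3 — split_margin, line 7
  4 — sum_active, line 11
  5-10 — sum_active, line 16
  11 — sum_active, line 17
  12 — main, line 38
  13 — rate_window, line 27
  14 — shape_report, line 21
  15 — main, line 40
A correct fix: line 37: replace `step` with `width`.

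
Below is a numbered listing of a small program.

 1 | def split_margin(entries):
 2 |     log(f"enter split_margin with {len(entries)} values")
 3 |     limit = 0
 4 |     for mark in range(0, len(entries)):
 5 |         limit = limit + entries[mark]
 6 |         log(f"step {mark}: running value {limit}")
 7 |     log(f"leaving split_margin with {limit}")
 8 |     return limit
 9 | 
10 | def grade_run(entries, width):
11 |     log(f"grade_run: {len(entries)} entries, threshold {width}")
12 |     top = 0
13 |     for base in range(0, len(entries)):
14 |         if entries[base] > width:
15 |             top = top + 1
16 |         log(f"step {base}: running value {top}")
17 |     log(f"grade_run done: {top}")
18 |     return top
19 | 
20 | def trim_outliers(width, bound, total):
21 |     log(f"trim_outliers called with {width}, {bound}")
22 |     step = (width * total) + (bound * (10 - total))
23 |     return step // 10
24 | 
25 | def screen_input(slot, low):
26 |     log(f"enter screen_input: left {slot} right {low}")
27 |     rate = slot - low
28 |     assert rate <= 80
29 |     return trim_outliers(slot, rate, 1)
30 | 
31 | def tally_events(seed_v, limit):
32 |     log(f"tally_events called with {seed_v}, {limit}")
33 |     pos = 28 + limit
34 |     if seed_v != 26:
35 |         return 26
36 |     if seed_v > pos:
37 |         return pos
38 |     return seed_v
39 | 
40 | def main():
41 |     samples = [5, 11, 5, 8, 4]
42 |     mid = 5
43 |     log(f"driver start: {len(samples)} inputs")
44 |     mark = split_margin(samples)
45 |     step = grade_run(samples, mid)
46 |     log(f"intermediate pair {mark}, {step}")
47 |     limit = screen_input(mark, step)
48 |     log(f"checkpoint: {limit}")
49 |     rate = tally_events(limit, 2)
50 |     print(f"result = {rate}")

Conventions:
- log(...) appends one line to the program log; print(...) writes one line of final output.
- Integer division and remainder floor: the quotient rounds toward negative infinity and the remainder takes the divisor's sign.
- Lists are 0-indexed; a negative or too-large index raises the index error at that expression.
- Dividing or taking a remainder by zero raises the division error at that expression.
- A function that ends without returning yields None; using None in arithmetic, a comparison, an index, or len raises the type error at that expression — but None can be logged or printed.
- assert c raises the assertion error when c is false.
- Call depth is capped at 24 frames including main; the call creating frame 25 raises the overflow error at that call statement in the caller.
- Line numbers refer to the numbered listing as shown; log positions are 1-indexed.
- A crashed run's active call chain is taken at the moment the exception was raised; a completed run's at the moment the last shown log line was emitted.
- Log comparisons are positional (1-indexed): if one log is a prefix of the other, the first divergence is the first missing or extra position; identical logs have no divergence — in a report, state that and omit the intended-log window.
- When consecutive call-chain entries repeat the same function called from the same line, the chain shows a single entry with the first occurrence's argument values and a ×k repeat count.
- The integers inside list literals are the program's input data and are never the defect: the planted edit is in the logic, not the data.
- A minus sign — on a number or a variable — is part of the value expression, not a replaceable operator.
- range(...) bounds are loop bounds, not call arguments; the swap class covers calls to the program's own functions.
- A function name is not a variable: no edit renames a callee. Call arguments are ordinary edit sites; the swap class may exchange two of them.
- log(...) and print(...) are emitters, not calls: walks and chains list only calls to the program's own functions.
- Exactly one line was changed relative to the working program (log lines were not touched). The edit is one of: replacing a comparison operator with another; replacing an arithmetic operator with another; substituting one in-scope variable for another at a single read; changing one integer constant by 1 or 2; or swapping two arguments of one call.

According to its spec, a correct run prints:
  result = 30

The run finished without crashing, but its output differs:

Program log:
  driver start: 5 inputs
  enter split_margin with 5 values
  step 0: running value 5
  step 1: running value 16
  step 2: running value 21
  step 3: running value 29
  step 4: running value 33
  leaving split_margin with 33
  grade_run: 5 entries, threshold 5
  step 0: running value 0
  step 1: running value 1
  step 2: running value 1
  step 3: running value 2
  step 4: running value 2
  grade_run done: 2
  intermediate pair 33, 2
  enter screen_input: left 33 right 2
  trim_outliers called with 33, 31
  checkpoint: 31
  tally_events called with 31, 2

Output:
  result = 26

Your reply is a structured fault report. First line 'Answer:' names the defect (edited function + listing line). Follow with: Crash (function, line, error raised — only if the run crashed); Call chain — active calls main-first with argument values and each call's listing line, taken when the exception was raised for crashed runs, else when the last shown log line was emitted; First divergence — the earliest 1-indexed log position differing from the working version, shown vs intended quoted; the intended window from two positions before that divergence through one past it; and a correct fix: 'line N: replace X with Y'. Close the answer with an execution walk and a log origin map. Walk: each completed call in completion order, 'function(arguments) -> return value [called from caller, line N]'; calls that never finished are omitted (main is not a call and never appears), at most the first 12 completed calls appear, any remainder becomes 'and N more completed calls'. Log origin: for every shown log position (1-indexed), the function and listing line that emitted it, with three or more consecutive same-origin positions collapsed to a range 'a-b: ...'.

Answer: the defect is in tally_events at line 34.
Key observation: Nothing in the log betrays the bug — only the output does.
Call chain: main -> tally_events(31, 2) (called at line 49).
First divergence: none (the log streams are identical).
Execution walk:
  split_margin([5, 11, 5, 8, 4]) -> 33  [called from main, line 44]
  grade_run([5, 11, 5, 8, 4], 5) -> 2  [called from main, line 45]
  trim_outliers(33, 31, 1) -> 31  [called from screen_input, line 29]
  screen_input(33, 2) -> 31  [called from main, line 47]
  tally_events(31, 2) -> 26  [called from main, line 49]
Log origins:
  1: emitted by main (line 43)
  2: emitted by split_margin (line 2)
  3-7: emitted by split_margin (line 6)
  8: emitted by split_margin (line 7)
  9: emitted by grade_run (line 11)
  10-14: emitted by grade_run (line 16)
  15: emitted by grade_run (line 17)
  16: emitted by main (line 46)
  17: emitted by screen_input (line 26)
  18: emitted by trim_outliers (line 21)
  19: emitted by main (line 48)
  20: emitted by tally_events (line 32)
A correct fix: line 34: replace `!=` with `<`.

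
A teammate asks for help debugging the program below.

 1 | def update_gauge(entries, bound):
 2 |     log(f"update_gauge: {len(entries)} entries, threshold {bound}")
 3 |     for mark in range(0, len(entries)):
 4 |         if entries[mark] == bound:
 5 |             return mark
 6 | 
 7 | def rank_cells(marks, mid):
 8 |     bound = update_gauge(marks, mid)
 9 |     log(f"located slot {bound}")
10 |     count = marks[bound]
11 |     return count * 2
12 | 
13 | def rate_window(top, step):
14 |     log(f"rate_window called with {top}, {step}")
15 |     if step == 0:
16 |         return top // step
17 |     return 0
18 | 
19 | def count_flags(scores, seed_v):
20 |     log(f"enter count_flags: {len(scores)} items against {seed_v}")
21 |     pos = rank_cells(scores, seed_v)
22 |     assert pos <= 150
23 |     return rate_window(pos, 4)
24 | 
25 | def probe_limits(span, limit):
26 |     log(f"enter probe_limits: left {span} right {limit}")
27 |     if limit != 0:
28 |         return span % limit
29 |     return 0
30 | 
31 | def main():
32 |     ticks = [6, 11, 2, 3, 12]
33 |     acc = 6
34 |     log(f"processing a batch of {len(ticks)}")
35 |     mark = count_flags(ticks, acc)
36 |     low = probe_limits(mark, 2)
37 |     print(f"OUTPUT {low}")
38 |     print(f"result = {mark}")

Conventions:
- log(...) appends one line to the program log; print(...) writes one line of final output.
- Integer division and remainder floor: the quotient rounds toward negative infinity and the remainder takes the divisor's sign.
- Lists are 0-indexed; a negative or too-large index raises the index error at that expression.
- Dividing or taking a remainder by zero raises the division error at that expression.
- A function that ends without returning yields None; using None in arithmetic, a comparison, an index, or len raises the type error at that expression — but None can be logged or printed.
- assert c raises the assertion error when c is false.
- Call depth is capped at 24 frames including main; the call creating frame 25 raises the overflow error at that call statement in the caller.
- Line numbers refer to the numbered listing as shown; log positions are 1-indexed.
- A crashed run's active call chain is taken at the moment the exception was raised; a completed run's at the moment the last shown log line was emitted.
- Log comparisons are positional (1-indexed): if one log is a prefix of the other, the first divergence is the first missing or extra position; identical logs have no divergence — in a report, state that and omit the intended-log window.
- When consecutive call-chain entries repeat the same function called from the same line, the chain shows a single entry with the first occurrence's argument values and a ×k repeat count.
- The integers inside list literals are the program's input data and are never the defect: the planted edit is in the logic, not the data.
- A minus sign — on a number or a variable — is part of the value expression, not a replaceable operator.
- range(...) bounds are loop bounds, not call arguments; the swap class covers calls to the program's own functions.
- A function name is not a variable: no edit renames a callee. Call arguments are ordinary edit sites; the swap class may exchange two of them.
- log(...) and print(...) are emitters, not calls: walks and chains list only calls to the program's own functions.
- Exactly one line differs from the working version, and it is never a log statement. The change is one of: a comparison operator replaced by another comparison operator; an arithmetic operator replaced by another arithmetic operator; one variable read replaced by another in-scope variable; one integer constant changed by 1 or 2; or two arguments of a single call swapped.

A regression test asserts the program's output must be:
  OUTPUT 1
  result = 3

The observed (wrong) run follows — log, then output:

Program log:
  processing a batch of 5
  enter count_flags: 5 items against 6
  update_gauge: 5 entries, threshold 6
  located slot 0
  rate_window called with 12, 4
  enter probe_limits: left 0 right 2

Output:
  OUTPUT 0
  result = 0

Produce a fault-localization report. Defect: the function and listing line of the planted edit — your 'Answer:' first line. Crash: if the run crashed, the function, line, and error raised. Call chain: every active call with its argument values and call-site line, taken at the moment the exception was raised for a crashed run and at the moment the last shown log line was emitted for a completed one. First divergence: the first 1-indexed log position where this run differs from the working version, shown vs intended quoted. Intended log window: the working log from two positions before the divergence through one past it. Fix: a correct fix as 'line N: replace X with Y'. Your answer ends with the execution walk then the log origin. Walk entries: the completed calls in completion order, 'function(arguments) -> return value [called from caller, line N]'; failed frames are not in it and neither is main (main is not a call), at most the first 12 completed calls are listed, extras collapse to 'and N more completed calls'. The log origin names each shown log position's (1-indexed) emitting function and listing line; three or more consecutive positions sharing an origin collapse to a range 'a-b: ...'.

Answer: the defect is in rate_window at line 15.
Key observation: The log first diverges at position 6: the faulty run prints 'enter probe_limits: left 0 right 2' where the working version prints 'enter probe_limits: left 3 right 2'.
Call chain: main -> probe_limits(0, 2) (called at line 36).
First divergence: at position 6 the run shows 'enter probe_limits: left 0 right 2' where the working version logs 'enter probe_limits: left 3 right 2'.
Intended log window:
  4: located slot 0
  5: rate_window called with 12, 4
  6: enter probe_limits: left 3 right 2
Execution walk:
  update_gauge([6, 11, 2, 3, 12], 6) -> 0  [called from rank_cells, line 8]
  rank_cells([6, 11, 2, 3, 12], 6) -> 12  [called from count_flags, line 21]
  rate_window(12, 4) -> 0  [called from count_flags, line 23]
  count_flags([6, 11, 2, 3, 12], 6) -> 0  [called from main, line 35]
  probe_limits(0, 2) -> 0  [called from main, line 36]
Origin of each log line:
  1 — main, line 34
  2 — count_flags, line 20
  3 — update_gauge, line 2
  4 — rank_cells, line 9
  5 — rate_window, line 14
  6 — probe_limits, line 26
A correct fix: line 15: replace `==` with `!=`.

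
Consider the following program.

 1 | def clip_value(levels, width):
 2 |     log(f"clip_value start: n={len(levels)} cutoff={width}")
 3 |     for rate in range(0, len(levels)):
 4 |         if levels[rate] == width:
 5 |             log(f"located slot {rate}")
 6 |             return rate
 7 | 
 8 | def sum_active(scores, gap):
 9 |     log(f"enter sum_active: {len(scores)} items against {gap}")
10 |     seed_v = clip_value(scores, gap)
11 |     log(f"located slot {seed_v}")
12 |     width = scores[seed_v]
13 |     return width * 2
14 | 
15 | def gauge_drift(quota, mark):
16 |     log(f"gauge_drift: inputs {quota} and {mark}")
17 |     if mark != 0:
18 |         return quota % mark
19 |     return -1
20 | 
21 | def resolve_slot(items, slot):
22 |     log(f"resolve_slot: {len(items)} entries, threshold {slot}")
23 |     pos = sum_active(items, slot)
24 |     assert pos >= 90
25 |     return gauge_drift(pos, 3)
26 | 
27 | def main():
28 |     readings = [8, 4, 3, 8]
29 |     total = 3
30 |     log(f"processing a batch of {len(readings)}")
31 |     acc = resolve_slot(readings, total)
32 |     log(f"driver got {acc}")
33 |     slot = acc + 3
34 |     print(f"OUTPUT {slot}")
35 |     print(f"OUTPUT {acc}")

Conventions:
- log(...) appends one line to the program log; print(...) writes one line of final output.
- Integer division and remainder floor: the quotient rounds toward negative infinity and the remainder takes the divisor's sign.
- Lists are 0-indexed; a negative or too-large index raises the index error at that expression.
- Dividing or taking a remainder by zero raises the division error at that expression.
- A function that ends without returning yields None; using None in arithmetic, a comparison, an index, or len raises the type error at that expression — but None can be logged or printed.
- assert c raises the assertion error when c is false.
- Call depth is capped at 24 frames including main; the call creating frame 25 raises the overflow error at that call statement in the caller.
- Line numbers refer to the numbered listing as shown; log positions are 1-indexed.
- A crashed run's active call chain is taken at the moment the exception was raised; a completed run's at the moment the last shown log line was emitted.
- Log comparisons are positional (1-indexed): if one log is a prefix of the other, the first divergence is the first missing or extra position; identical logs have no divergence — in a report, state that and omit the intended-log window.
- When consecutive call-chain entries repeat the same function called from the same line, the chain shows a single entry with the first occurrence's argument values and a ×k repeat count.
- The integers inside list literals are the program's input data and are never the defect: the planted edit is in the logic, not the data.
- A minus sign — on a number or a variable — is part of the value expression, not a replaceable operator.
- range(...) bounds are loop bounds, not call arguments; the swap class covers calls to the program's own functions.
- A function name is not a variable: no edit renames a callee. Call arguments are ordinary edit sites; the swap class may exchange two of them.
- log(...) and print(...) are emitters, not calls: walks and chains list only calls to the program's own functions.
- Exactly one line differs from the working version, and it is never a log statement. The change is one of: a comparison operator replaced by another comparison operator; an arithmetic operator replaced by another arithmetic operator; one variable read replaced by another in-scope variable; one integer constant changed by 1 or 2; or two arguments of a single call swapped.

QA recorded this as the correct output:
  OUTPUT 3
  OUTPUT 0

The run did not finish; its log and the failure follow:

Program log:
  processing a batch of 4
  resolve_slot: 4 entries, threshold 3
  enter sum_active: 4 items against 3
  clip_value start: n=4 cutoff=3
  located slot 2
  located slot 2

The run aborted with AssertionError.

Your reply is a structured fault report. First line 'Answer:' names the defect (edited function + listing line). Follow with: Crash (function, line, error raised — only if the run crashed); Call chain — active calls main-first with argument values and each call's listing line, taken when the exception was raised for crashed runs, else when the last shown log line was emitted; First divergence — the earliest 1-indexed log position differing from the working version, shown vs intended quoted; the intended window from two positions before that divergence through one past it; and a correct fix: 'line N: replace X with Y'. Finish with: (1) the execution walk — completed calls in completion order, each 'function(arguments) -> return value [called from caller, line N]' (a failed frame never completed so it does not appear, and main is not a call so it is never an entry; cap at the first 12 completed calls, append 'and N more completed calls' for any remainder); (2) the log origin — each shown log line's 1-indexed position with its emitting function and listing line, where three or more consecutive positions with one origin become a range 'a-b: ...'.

Answer: the defect is in resolve_slot at line 24.
Key observation: A complete run would log 'gauge_drift: inputs 6 and 3' next, but this one stopped at 6 lines.
Crash: resolve_slot, line 24, AssertionError.
Call chain: main -> resolve_slot([8, 4, 3, 8], 3) (called at line 31).
First divergence: position 7 — after 6 matching lines the faulty run goes silent; intended next line 'gauge_drift: inputs 6 and 3'.
Intended log window:
  5: located slot 2
  6: located slot 2
  7: gauge_drift: inputs 6 and 3
  8: driver got 0
Execution walk:
  clip_value([8, 4, 3, 8], 3) -> 2  [called from sum_active, line 10]
  sum_active([8, 4, 3, 8], 3) -> 6  [called from resolve_slot, line 23]
Log origins:
  1 — main, line 30
  2 — resolve_slot, line 22
  3 — sum_active, line 9
  4 — clip_value, line 2
  5 — clip_value, line 5
  6 — sum_active, line 11
A correct fix: line 24: replace `>=` with `<=`.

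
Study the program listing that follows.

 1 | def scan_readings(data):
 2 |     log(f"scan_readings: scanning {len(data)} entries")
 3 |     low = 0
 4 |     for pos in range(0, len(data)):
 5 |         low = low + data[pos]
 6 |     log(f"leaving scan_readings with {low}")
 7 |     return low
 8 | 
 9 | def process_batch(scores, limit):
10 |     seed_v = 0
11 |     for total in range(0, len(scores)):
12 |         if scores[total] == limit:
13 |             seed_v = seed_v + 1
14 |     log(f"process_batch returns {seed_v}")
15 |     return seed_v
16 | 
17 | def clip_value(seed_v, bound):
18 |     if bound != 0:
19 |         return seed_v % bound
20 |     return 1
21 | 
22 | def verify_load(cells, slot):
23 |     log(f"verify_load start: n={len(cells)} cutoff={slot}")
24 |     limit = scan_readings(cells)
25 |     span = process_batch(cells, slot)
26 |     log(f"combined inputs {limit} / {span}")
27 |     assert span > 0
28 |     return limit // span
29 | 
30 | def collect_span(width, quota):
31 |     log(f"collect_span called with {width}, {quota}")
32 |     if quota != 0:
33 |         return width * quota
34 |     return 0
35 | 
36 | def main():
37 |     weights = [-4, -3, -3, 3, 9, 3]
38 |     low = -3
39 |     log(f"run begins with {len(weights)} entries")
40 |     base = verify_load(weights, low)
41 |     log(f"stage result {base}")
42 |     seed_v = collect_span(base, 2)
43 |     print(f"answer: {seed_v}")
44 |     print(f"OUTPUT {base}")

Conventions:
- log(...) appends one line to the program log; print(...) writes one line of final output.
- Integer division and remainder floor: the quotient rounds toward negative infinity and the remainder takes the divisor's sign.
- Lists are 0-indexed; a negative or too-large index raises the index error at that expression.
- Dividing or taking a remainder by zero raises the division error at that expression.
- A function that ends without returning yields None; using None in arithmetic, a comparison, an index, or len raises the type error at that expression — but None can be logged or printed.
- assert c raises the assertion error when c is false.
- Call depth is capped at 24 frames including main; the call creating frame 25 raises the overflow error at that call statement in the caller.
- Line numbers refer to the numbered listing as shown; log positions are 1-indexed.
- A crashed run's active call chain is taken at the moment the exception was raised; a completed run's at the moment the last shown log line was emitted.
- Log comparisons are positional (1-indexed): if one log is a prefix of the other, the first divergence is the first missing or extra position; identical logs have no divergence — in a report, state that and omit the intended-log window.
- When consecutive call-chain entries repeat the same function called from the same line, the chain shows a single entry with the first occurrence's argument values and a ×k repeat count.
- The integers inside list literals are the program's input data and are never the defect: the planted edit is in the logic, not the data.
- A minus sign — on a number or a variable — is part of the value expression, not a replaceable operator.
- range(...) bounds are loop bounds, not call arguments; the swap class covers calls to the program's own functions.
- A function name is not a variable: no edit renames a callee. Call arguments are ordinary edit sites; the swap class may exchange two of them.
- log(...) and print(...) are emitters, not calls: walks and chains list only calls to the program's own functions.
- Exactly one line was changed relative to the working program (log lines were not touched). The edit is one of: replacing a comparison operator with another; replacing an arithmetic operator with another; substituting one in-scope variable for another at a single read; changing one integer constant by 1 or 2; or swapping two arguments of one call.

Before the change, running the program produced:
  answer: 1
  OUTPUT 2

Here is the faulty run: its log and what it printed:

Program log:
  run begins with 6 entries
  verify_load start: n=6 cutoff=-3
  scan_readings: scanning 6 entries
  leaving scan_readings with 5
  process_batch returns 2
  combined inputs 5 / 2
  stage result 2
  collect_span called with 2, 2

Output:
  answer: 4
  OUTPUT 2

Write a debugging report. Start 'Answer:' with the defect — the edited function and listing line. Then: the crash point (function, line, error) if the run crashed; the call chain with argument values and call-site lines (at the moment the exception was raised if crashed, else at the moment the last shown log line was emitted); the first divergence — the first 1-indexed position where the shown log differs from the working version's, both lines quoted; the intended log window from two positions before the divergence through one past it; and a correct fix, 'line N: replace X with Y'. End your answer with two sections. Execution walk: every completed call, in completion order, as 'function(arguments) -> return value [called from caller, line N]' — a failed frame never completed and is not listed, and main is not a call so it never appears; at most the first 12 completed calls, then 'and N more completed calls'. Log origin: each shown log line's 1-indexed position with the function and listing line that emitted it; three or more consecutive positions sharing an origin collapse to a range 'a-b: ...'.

Answer: the defect is in collect_span at line 33.
Key fact: Log streams are identical — the defect surfaces only in the printed output.
Call chain: main -> collect_span(2, 2) (called at line 42).
First divergence: there is none — every log position agrees.
Execution walk:
  scan_readings([-4, -3, -3, 3, 9, 3]) -> 5  [called from verify_load, line 24]
  process_batch([-4, -3, -3, 3, 9, 3], -3) -> 2  [called from verify_load, line 25]
  verify_load([-4, -3, -3, 3, 9, 3], -3) -> 2  [called from main, line 40]
  collect_span(2, 2) -> 4  [called from main, line 42]
Origin of each log line:
  1 — main, line 39
  2 — verify_load, line 23
  3 — scan_readings, line 2
  4 — scan_readings, line 6
  5 — process_batch, line 14
  6 — verify_load, line 26
  7 — main, line 41
  8 — collect_span, line 31
A correct fix: line 33: replace `*` with `//`.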